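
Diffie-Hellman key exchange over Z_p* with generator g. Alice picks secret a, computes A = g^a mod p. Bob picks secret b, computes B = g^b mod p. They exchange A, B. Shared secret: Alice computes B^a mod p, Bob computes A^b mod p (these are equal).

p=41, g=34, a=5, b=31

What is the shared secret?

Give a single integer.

A = 34^5 mod 41  (bits of 5 = 101)
  bit 0 = 1: r = r^2 * 34 mod 41 = 1^2 * 34 = 1*34 = 34
  bit 1 = 0: r = r^2 mod 41 = 34^2 = 8
  bit 2 = 1: r = r^2 * 34 mod 41 = 8^2 * 34 = 23*34 = 3
  -> A = 3
B = 34^31 mod 41  (bits of 31 = 11111)
  bit 0 = 1: r = r^2 * 34 mod 41 = 1^2 * 34 = 1*34 = 34
  bit 1 = 1: r = r^2 * 34 mod 41 = 34^2 * 34 = 8*34 = 26
  bit 2 = 1: r = r^2 * 34 mod 41 = 26^2 * 34 = 20*34 = 24
  bit 3 = 1: r = r^2 * 34 mod 41 = 24^2 * 34 = 2*34 = 27
  bit 4 = 1: r = r^2 * 34 mod 41 = 27^2 * 34 = 32*34 = 22
  -> B = 22
s = B^a = 22^5 mod 41  (bits of 5 = 101)
  bit 0 = 1: r = r^2 * 22 mod 41 = 1^2 * 22 = 1*22 = 22
  bit 1 = 0: r = r^2 mod 41 = 22^2 = 33
  bit 2 = 1: r = r^2 * 22 mod 41 = 33^2 * 22 = 23*22 = 14
  -> s = B^a = 14

Answer: 14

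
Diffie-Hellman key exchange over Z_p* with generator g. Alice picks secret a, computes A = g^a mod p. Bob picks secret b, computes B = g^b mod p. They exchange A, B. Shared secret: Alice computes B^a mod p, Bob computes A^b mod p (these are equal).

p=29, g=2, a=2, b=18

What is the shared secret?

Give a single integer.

Answer: 24

Derivation:
A = 2^2 mod 29  (bits of 2 = 10)
  bit 0 = 1: r = r^2 * 2 mod 29 = 1^2 * 2 = 1*2 = 2
  bit 1 = 0: r = r^2 mod 29 = 2^2 = 4
  -> A = 4
B = 2^18 mod 29  (bits of 18 = 10010)
  bit 0 = 1: r = r^2 * 2 mod 29 = 1^2 * 2 = 1*2 = 2
  bit 1 = 0: r = r^2 mod 29 = 2^2 = 4
  bit 2 = 0: r = r^2 mod 29 = 4^2 = 16
  bit 3 = 1: r = r^2 * 2 mod 29 = 16^2 * 2 = 24*2 = 19
  bit 4 = 0: r = r^2 mod 29 = 19^2 = 13
  -> B = 13
s = B^a = 13^2 mod 29  (bits of 2 = 10)
  bit 0 = 1: r = r^2 * 13 mod 29 = 1^2 * 13 = 1*13 = 13
  bit 1 = 0: r = r^2 mod 29 = 13^2 = 24
  -> s = B^a = 24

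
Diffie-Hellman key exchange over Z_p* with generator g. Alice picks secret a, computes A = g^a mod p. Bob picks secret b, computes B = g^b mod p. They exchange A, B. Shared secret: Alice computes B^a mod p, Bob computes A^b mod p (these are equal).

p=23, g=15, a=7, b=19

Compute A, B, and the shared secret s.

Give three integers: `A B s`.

Answer: 11 19 15

Derivation:
A = 15^7 mod 23  (bits of 7 = 111)
  bit 0 = 1: r = r^2 * 15 mod 23 = 1^2 * 15 = 1*15 = 15
  bit 1 = 1: r = r^2 * 15 mod 23 = 15^2 * 15 = 18*15 = 17
  bit 2 = 1: r = r^2 * 15 mod 23 = 17^2 * 15 = 13*15 = 11
  -> A = 11
B = 15^19 mod 23  (bits of 19 = 10011)
  bit 0 = 1: r = r^2 * 15 mod 23 = 1^2 * 15 = 1*15 = 15
  bit 1 = 0: r = r^2 mod 23 = 15^2 = 18
  bit 2 = 0: r = r^2 mod 23 = 18^2 = 2
  bit 3 = 1: r = r^2 * 15 mod 23 = 2^2 * 15 = 4*15 = 14
  bit 4 = 1: r = r^2 * 15 mod 23 = 14^2 * 15 = 12*15 = 19
  -> B = 19
s = B^a = 19^7 mod 23  (bits of 7 = 111)
  bit 0 = 1: r = r^2 * 19 mod 23 = 1^2 * 19 = 1*19 = 19
  bit 1 = 1: r = r^2 * 19 mod 23 = 19^2 * 19 = 16*19 = 5
  bit 2 = 1: r = r^2 * 19 mod 23 = 5^2 * 19 = 2*19 = 15
  -> s = B^a = 15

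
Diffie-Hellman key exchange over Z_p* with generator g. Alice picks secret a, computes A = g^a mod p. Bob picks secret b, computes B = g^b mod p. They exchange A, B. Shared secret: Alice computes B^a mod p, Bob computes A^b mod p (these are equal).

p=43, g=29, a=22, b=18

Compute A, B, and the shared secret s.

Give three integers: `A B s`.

A = 29^22 mod 43  (bits of 22 = 10110)
  bit 0 = 1: r = r^2 * 29 mod 43 = 1^2 * 29 = 1*29 = 29
  bit 1 = 0: r = r^2 mod 43 = 29^2 = 24
  bit 2 = 1: r = r^2 * 29 mod 43 = 24^2 * 29 = 17*29 = 20
  bit 3 = 1: r = r^2 * 29 mod 43 = 20^2 * 29 = 13*29 = 33
  bit 4 = 0: r = r^2 mod 43 = 33^2 = 14
  -> A = 14
B = 29^18 mod 43  (bits of 18 = 10010)
  bit 0 = 1: r = r^2 * 29 mod 43 = 1^2 * 29 = 1*29 = 29
  bit 1 = 0: r = r^2 mod 43 = 29^2 = 24
  bit 2 = 0: r = r^2 mod 43 = 24^2 = 17
  bit 3 = 1: r = r^2 * 29 mod 43 = 17^2 * 29 = 31*29 = 39
  bit 4 = 0: r = r^2 mod 43 = 39^2 = 16
  -> B = 16
s = B^a = 16^22 mod 43  (bits of 22 = 10110)
  bit 0 = 1: r = r^2 * 16 mod 43 = 1^2 * 16 = 1*16 = 16
  bit 1 = 0: r = r^2 mod 43 = 16^2 = 41
  bit 2 = 1: r = r^2 * 16 mod 43 = 41^2 * 16 = 4*16 = 21
  bit 3 = 1: r = r^2 * 16 mod 43 = 21^2 * 16 = 11*16 = 4
  bit 4 = 0: r = r^2 mod 43 = 4^2 = 16
  -> s = B^a = 16

Answer: 14 16 16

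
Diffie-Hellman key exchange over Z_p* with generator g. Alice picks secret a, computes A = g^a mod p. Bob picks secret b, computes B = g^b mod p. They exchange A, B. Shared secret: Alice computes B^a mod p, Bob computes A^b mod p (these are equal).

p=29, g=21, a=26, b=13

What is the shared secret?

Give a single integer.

Answer: 6

Derivation:
A = 21^26 mod 29  (bits of 26 = 11010)
  bit 0 = 1: r = r^2 * 21 mod 29 = 1^2 * 21 = 1*21 = 21
  bit 1 = 1: r = r^2 * 21 mod 29 = 21^2 * 21 = 6*21 = 10
  bit 2 = 0: r = r^2 mod 29 = 10^2 = 13
  bit 3 = 1: r = r^2 * 21 mod 29 = 13^2 * 21 = 24*21 = 11
  bit 4 = 0: r = r^2 mod 29 = 11^2 = 5
  -> A = 5
B = 21^13 mod 29  (bits of 13 = 1101)
  bit 0 = 1: r = r^2 * 21 mod 29 = 1^2 * 21 = 1*21 = 21
  bit 1 = 1: r = r^2 * 21 mod 29 = 21^2 * 21 = 6*21 = 10
  bit 2 = 0: r = r^2 mod 29 = 10^2 = 13
  bit 3 = 1: r = r^2 * 21 mod 29 = 13^2 * 21 = 24*21 = 11
  -> B = 11
s = B^a = 11^26 mod 29  (bits of 26 = 11010)
  bit 0 = 1: r = r^2 * 11 mod 29 = 1^2 * 11 = 1*11 = 11
  bit 1 = 1: r = r^2 * 11 mod 29 = 11^2 * 11 = 5*11 = 26
  bit 2 = 0: r = r^2 mod 29 = 26^2 = 9
  bit 3 = 1: r = r^2 * 11 mod 29 = 9^2 * 11 = 23*11 = 21
  bit 4 = 0: r = r^2 mod 29 = 21^2 = 6
  -> s = B^a = 6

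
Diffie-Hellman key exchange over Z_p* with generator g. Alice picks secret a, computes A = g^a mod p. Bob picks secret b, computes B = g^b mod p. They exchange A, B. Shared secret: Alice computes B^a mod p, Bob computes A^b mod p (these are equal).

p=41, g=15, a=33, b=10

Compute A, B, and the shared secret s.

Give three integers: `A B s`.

A = 15^33 mod 41  (bits of 33 = 100001)
  bit 0 = 1: r = r^2 * 15 mod 41 = 1^2 * 15 = 1*15 = 15
  bit 1 = 0: r = r^2 mod 41 = 15^2 = 20
  bit 2 = 0: r = r^2 mod 41 = 20^2 = 31
  bit 3 = 0: r = r^2 mod 41 = 31^2 = 18
  bit 4 = 0: r = r^2 mod 41 = 18^2 = 37
  bit 5 = 1: r = r^2 * 15 mod 41 = 37^2 * 15 = 16*15 = 35
  -> A = 35
B = 15^10 mod 41  (bits of 10 = 1010)
  bit 0 = 1: r = r^2 * 15 mod 41 = 1^2 * 15 = 1*15 = 15
  bit 1 = 0: r = r^2 mod 41 = 15^2 = 20
  bit 2 = 1: r = r^2 * 15 mod 41 = 20^2 * 15 = 31*15 = 14
  bit 3 = 0: r = r^2 mod 41 = 14^2 = 32
  -> B = 32
s = B^a = 32^33 mod 41  (bits of 33 = 100001)
  bit 0 = 1: r = r^2 * 32 mod 41 = 1^2 * 32 = 1*32 = 32
  bit 1 = 0: r = r^2 mod 41 = 32^2 = 40
  bit 2 = 0: r = r^2 mod 41 = 40^2 = 1
  bit 3 = 0: r = r^2 mod 41 = 1^2 = 1
  bit 4 = 0: r = r^2 mod 41 = 1^2 = 1
  bit 5 = 1: r = r^2 * 32 mod 41 = 1^2 * 32 = 1*32 = 32
  -> s = B^a = 32

Answer: 35 32 32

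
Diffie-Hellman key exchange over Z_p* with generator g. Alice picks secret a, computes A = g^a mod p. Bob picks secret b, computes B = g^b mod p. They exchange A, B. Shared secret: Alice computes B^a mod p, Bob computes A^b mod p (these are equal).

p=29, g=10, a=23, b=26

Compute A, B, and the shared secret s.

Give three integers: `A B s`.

A = 10^23 mod 29  (bits of 23 = 10111)
  bit 0 = 1: r = r^2 * 10 mod 29 = 1^2 * 10 = 1*10 = 10
  bit 1 = 0: r = r^2 mod 29 = 10^2 = 13
  bit 2 = 1: r = r^2 * 10 mod 29 = 13^2 * 10 = 24*10 = 8
  bit 3 = 1: r = r^2 * 10 mod 29 = 8^2 * 10 = 6*10 = 2
  bit 4 = 1: r = r^2 * 10 mod 29 = 2^2 * 10 = 4*10 = 11
  -> A = 11
B = 10^26 mod 29  (bits of 26 = 11010)
  bit 0 = 1: r = r^2 * 10 mod 29 = 1^2 * 10 = 1*10 = 10
  bit 1 = 1: r = r^2 * 10 mod 29 = 10^2 * 10 = 13*10 = 14
  bit 2 = 0: r = r^2 mod 29 = 14^2 = 22
  bit 3 = 1: r = r^2 * 10 mod 29 = 22^2 * 10 = 20*10 = 26
  bit 4 = 0: r = r^2 mod 29 = 26^2 = 9
  -> B = 9
s = B^a = 9^23 mod 29  (bits of 23 = 10111)
  bit 0 = 1: r = r^2 * 9 mod 29 = 1^2 * 9 = 1*9 = 9
  bit 1 = 0: r = r^2 mod 29 = 9^2 = 23
  bit 2 = 1: r = r^2 * 9 mod 29 = 23^2 * 9 = 7*9 = 5
  bit 3 = 1: r = r^2 * 9 mod 29 = 5^2 * 9 = 25*9 = 22
  bit 4 = 1: r = r^2 * 9 mod 29 = 22^2 * 9 = 20*9 = 6
  -> s = B^a = 6

Answer: 11 9 6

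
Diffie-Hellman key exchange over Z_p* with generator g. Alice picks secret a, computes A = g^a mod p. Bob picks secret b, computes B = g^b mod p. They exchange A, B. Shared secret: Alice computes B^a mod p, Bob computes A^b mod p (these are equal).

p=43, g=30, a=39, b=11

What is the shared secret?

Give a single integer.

Answer: 22

Derivation:
A = 30^39 mod 43  (bits of 39 = 100111)
  bit 0 = 1: r = r^2 * 30 mod 43 = 1^2 * 30 = 1*30 = 30
  bit 1 = 0: r = r^2 mod 43 = 30^2 = 40
  bit 2 = 0: r = r^2 mod 43 = 40^2 = 9
  bit 3 = 1: r = r^2 * 30 mod 43 = 9^2 * 30 = 38*30 = 22
  bit 4 = 1: r = r^2 * 30 mod 43 = 22^2 * 30 = 11*30 = 29
  bit 5 = 1: r = r^2 * 30 mod 43 = 29^2 * 30 = 24*30 = 32
  -> A = 32
B = 30^11 mod 43  (bits of 11 = 1011)
  bit 0 = 1: r = r^2 * 30 mod 43 = 1^2 * 30 = 1*30 = 30
  bit 1 = 0: r = r^2 mod 43 = 30^2 = 40
  bit 2 = 1: r = r^2 * 30 mod 43 = 40^2 * 30 = 9*30 = 12
  bit 3 = 1: r = r^2 * 30 mod 43 = 12^2 * 30 = 15*30 = 20
  -> B = 20
s = B^a = 20^39 mod 43  (bits of 39 = 100111)
  bit 0 = 1: r = r^2 * 20 mod 43 = 1^2 * 20 = 1*20 = 20
  bit 1 = 0: r = r^2 mod 43 = 20^2 = 13
  bit 2 = 0: r = r^2 mod 43 = 13^2 = 40
  bit 3 = 1: r = r^2 * 20 mod 43 = 40^2 * 20 = 9*20 = 8
  bit 4 = 1: r = r^2 * 20 mod 43 = 8^2 * 20 = 21*20 = 33
  bit 5 = 1: r = r^2 * 20 mod 43 = 33^2 * 20 = 14*20 = 22
  -> s = B^a = 22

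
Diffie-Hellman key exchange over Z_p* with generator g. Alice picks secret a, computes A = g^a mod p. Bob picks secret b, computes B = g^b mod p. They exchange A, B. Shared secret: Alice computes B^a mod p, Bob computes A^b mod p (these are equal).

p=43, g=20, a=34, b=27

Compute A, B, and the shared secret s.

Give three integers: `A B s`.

Answer: 24 39 11

Derivation:
A = 20^34 mod 43  (bits of 34 = 100010)
  bit 0 = 1: r = r^2 * 20 mod 43 = 1^2 * 20 = 1*20 = 20
  bit 1 = 0: r = r^2 mod 43 = 20^2 = 13
  bit 2 = 0: r = r^2 mod 43 = 13^2 = 40
  bit 3 = 0: r = r^2 mod 43 = 40^2 = 9
  bit 4 = 1: r = r^2 * 20 mod 43 = 9^2 * 20 = 38*20 = 29
  bit 5 = 0: r = r^2 mod 43 = 29^2 = 24
  -> A = 24
B = 20^27 mod 43  (bits of 27 = 11011)
  bit 0 = 1: r = r^2 * 20 mod 43 = 1^2 * 20 = 1*20 = 20
  bit 1 = 1: r = r^2 * 20 mod 43 = 20^2 * 20 = 13*20 = 2
  bit 2 = 0: r = r^2 mod 43 = 2^2 = 4
  bit 3 = 1: r = r^2 * 20 mod 43 = 4^2 * 20 = 16*20 = 19
  bit 4 = 1: r = r^2 * 20 mod 43 = 19^2 * 20 = 17*20 = 39
  -> B = 39
s = B^a = 39^34 mod 43  (bits of 34 = 100010)
  bit 0 = 1: r = r^2 * 39 mod 43 = 1^2 * 39 = 1*39 = 39
  bit 1 = 0: r = r^2 mod 43 = 39^2 = 16
  bit 2 = 0: r = r^2 mod 43 = 16^2 = 41
  bit 3 = 0: r = r^2 mod 43 = 41^2 = 4
  bit 4 = 1: r = r^2 * 39 mod 43 = 4^2 * 39 = 16*39 = 22
  bit 5 = 0: r = r^2 mod 43 = 22^2 = 11
  -> s = B^a = 11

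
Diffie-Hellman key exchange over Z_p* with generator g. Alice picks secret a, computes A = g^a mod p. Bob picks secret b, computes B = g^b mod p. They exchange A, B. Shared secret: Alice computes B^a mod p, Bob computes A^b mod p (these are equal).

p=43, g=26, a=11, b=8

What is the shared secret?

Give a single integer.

A = 26^11 mod 43  (bits of 11 = 1011)
  bit 0 = 1: r = r^2 * 26 mod 43 = 1^2 * 26 = 1*26 = 26
  bit 1 = 0: r = r^2 mod 43 = 26^2 = 31
  bit 2 = 1: r = r^2 * 26 mod 43 = 31^2 * 26 = 15*26 = 3
  bit 3 = 1: r = r^2 * 26 mod 43 = 3^2 * 26 = 9*26 = 19
  -> A = 19
B = 26^8 mod 43  (bits of 8 = 1000)
  bit 0 = 1: r = r^2 * 26 mod 43 = 1^2 * 26 = 1*26 = 26
  bit 1 = 0: r = r^2 mod 43 = 26^2 = 31
  bit 2 = 0: r = r^2 mod 43 = 31^2 = 15
  bit 3 = 0: r = r^2 mod 43 = 15^2 = 10
  -> B = 10
s = B^a = 10^11 mod 43  (bits of 11 = 1011)
  bit 0 = 1: r = r^2 * 10 mod 43 = 1^2 * 10 = 1*10 = 10
  bit 1 = 0: r = r^2 mod 43 = 10^2 = 14
  bit 2 = 1: r = r^2 * 10 mod 43 = 14^2 * 10 = 24*10 = 25
  bit 3 = 1: r = r^2 * 10 mod 43 = 25^2 * 10 = 23*10 = 15
  -> s = B^a = 15

Answer: 15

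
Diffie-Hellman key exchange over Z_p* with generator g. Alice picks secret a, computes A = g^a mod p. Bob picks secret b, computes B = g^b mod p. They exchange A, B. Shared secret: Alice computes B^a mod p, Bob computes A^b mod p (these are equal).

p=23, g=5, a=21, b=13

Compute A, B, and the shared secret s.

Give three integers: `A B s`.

Answer: 14 21 11

Derivation:
A = 5^21 mod 23  (bits of 21 = 10101)
  bit 0 = 1: r = r^2 * 5 mod 23 = 1^2 * 5 = 1*5 = 5
  bit 1 = 0: r = r^2 mod 23 = 5^2 = 2
  bit 2 = 1: r = r^2 * 5 mod 23 = 2^2 * 5 = 4*5 = 20
  bit 3 = 0: r = r^2 mod 23 = 20^2 = 9
  bit 4 = 1: r = r^2 * 5 mod 23 = 9^2 * 5 = 12*5 = 14
  -> A = 14
B = 5^13 mod 23  (bits of 13 = 1101)
  bit 0 = 1: r = r^2 * 5 mod 23 = 1^2 * 5 = 1*5 = 5
  bit 1 = 1: r = r^2 * 5 mod 23 = 5^2 * 5 = 2*5 = 10
  bit 2 = 0: r = r^2 mod 23 = 10^2 = 8
  bit 3 = 1: r = r^2 * 5 mod 23 = 8^2 * 5 = 18*5 = 21
  -> B = 21
s = B^a = 21^21 mod 23  (bits of 21 = 10101)
  bit 0 = 1: r = r^2 * 21 mod 23 = 1^2 * 21 = 1*21 = 21
  bit 1 = 0: r = r^2 mod 23 = 21^2 = 4
  bit 2 = 1: r = r^2 * 21 mod 23 = 4^2 * 21 = 16*21 = 14
  bit 3 = 0: r = r^2 mod 23 = 14^2 = 12
  bit 4 = 1: r = r^2 * 21 mod 23 = 12^2 * 21 = 6*21 = 11
  -> s = B^a = 11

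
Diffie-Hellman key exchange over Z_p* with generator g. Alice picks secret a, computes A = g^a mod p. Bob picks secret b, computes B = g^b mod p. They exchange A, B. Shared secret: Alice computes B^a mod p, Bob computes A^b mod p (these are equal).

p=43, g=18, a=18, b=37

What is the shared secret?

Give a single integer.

Answer: 21

Derivation:
A = 18^18 mod 43  (bits of 18 = 10010)
  bit 0 = 1: r = r^2 * 18 mod 43 = 1^2 * 18 = 1*18 = 18
  bit 1 = 0: r = r^2 mod 43 = 18^2 = 23
  bit 2 = 0: r = r^2 mod 43 = 23^2 = 13
  bit 3 = 1: r = r^2 * 18 mod 43 = 13^2 * 18 = 40*18 = 32
  bit 4 = 0: r = r^2 mod 43 = 32^2 = 35
  -> A = 35
B = 18^37 mod 43  (bits of 37 = 100101)
  bit 0 = 1: r = r^2 * 18 mod 43 = 1^2 * 18 = 1*18 = 18
  bit 1 = 0: r = r^2 mod 43 = 18^2 = 23
  bit 2 = 0: r = r^2 mod 43 = 23^2 = 13
  bit 3 = 1: r = r^2 * 18 mod 43 = 13^2 * 18 = 40*18 = 32
  bit 4 = 0: r = r^2 mod 43 = 32^2 = 35
  bit 5 = 1: r = r^2 * 18 mod 43 = 35^2 * 18 = 21*18 = 34
  -> B = 34
s = B^a = 34^18 mod 43  (bits of 18 = 10010)
  bit 0 = 1: r = r^2 * 34 mod 43 = 1^2 * 34 = 1*34 = 34
  bit 1 = 0: r = r^2 mod 43 = 34^2 = 38
  bit 2 = 0: r = r^2 mod 43 = 38^2 = 25
  bit 3 = 1: r = r^2 * 34 mod 43 = 25^2 * 34 = 23*34 = 8
  bit 4 = 0: r = r^2 mod 43 = 8^2 = 21
  -> s = B^a = 21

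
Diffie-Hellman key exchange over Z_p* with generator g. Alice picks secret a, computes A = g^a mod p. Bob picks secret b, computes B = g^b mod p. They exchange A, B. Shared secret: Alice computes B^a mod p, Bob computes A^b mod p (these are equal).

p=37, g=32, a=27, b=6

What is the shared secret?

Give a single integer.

A = 32^27 mod 37  (bits of 27 = 11011)
  bit 0 = 1: r = r^2 * 32 mod 37 = 1^2 * 32 = 1*32 = 32
  bit 1 = 1: r = r^2 * 32 mod 37 = 32^2 * 32 = 25*32 = 23
  bit 2 = 0: r = r^2 mod 37 = 23^2 = 11
  bit 3 = 1: r = r^2 * 32 mod 37 = 11^2 * 32 = 10*32 = 24
  bit 4 = 1: r = r^2 * 32 mod 37 = 24^2 * 32 = 21*32 = 6
  -> A = 6
B = 32^6 mod 37  (bits of 6 = 110)
  bit 0 = 1: r = r^2 * 32 mod 37 = 1^2 * 32 = 1*32 = 32
  bit 1 = 1: r = r^2 * 32 mod 37 = 32^2 * 32 = 25*32 = 23
  bit 2 = 0: r = r^2 mod 37 = 23^2 = 11
  -> B = 11
s = B^a = 11^27 mod 37  (bits of 27 = 11011)
  bit 0 = 1: r = r^2 * 11 mod 37 = 1^2 * 11 = 1*11 = 11
  bit 1 = 1: r = r^2 * 11 mod 37 = 11^2 * 11 = 10*11 = 36
  bit 2 = 0: r = r^2 mod 37 = 36^2 = 1
  bit 3 = 1: r = r^2 * 11 mod 37 = 1^2 * 11 = 1*11 = 11
  bit 4 = 1: r = r^2 * 11 mod 37 = 11^2 * 11 = 10*11 = 36
  -> s = B^a = 36

Answer: 36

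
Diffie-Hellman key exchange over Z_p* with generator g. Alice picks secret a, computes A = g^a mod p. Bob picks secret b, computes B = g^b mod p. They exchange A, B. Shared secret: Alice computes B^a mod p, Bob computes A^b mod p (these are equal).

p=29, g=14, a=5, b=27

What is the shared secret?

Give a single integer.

Answer: 26

Derivation:
A = 14^5 mod 29  (bits of 5 = 101)
  bit 0 = 1: r = r^2 * 14 mod 29 = 1^2 * 14 = 1*14 = 14
  bit 1 = 0: r = r^2 mod 29 = 14^2 = 22
  bit 2 = 1: r = r^2 * 14 mod 29 = 22^2 * 14 = 20*14 = 19
  -> A = 19
B = 14^27 mod 29  (bits of 27 = 11011)
  bit 0 = 1: r = r^2 * 14 mod 29 = 1^2 * 14 = 1*14 = 14
  bit 1 = 1: r = r^2 * 14 mod 29 = 14^2 * 14 = 22*14 = 18
  bit 2 = 0: r = r^2 mod 29 = 18^2 = 5
  bit 3 = 1: r = r^2 * 14 mod 29 = 5^2 * 14 = 25*14 = 2
  bit 4 = 1: r = r^2 * 14 mod 29 = 2^2 * 14 = 4*14 = 27
  -> B = 27
s = B^a = 27^5 mod 29  (bits of 5 = 101)
  bit 0 = 1: r = r^2 * 27 mod 29 = 1^2 * 27 = 1*27 = 27
  bit 1 = 0: r = r^2 mod 29 = 27^2 = 4
  bit 2 = 1: r = r^2 * 27 mod 29 = 4^2 * 27 = 16*27 = 26
  -> s = B^a = 26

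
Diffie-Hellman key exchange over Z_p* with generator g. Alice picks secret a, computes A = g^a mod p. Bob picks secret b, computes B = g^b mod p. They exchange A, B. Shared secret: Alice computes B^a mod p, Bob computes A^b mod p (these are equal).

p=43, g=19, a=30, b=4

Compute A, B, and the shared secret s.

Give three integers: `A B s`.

A = 19^30 mod 43  (bits of 30 = 11110)
  bit 0 = 1: r = r^2 * 19 mod 43 = 1^2 * 19 = 1*19 = 19
  bit 1 = 1: r = r^2 * 19 mod 43 = 19^2 * 19 = 17*19 = 22
  bit 2 = 1: r = r^2 * 19 mod 43 = 22^2 * 19 = 11*19 = 37
  bit 3 = 1: r = r^2 * 19 mod 43 = 37^2 * 19 = 36*19 = 39
  bit 4 = 0: r = r^2 mod 43 = 39^2 = 16
  -> A = 16
B = 19^4 mod 43  (bits of 4 = 100)
  bit 0 = 1: r = r^2 * 19 mod 43 = 1^2 * 19 = 1*19 = 19
  bit 1 = 0: r = r^2 mod 43 = 19^2 = 17
  bit 2 = 0: r = r^2 mod 43 = 17^2 = 31
  -> B = 31
s = B^a = 31^30 mod 43  (bits of 30 = 11110)
  bit 0 = 1: r = r^2 * 31 mod 43 = 1^2 * 31 = 1*31 = 31
  bit 1 = 1: r = r^2 * 31 mod 43 = 31^2 * 31 = 15*31 = 35
  bit 2 = 1: r = r^2 * 31 mod 43 = 35^2 * 31 = 21*31 = 6
  bit 3 = 1: r = r^2 * 31 mod 43 = 6^2 * 31 = 36*31 = 41
  bit 4 = 0: r = r^2 mod 43 = 41^2 = 4
  -> s = B^a = 4

Answer: 16 31 4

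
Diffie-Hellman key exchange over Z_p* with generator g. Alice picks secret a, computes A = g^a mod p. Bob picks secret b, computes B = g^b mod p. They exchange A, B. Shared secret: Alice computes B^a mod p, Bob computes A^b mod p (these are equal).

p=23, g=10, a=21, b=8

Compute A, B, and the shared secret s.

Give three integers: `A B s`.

A = 10^21 mod 23  (bits of 21 = 10101)
  bit 0 = 1: r = r^2 * 10 mod 23 = 1^2 * 10 = 1*10 = 10
  bit 1 = 0: r = r^2 mod 23 = 10^2 = 8
  bit 2 = 1: r = r^2 * 10 mod 23 = 8^2 * 10 = 18*10 = 19
  bit 3 = 0: r = r^2 mod 23 = 19^2 = 16
  bit 4 = 1: r = r^2 * 10 mod 23 = 16^2 * 10 = 3*10 = 7
  -> A = 7
B = 10^8 mod 23  (bits of 8 = 1000)
  bit 0 = 1: r = r^2 * 10 mod 23 = 1^2 * 10 = 1*10 = 10
  bit 1 = 0: r = r^2 mod 23 = 10^2 = 8
  bit 2 = 0: r = r^2 mod 23 = 8^2 = 18
  bit 3 = 0: r = r^2 mod 23 = 18^2 = 2
  -> B = 2
s = B^a = 2^21 mod 23  (bits of 21 = 10101)
  bit 0 = 1: r = r^2 * 2 mod 23 = 1^2 * 2 = 1*2 = 2
  bit 1 = 0: r = r^2 mod 23 = 2^2 = 4
  bit 2 = 1: r = r^2 * 2 mod 23 = 4^2 * 2 = 16*2 = 9
  bit 3 = 0: r = r^2 mod 23 = 9^2 = 12
  bit 4 = 1: r = r^2 * 2 mod 23 = 12^2 * 2 = 6*2 = 12
  -> s = B^a = 12

Answer: 7 2 12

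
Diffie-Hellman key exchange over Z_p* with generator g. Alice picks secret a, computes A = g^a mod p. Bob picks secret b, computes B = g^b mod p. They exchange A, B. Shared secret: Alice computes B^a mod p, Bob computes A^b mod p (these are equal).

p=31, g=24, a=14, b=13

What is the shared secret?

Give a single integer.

A = 24^14 mod 31  (bits of 14 = 1110)
  bit 0 = 1: r = r^2 * 24 mod 31 = 1^2 * 24 = 1*24 = 24
  bit 1 = 1: r = r^2 * 24 mod 31 = 24^2 * 24 = 18*24 = 29
  bit 2 = 1: r = r^2 * 24 mod 31 = 29^2 * 24 = 4*24 = 3
  bit 3 = 0: r = r^2 mod 31 = 3^2 = 9
  -> A = 9
B = 24^13 mod 31  (bits of 13 = 1101)
  bit 0 = 1: r = r^2 * 24 mod 31 = 1^2 * 24 = 1*24 = 24
  bit 1 = 1: r = r^2 * 24 mod 31 = 24^2 * 24 = 18*24 = 29
  bit 2 = 0: r = r^2 mod 31 = 29^2 = 4
  bit 3 = 1: r = r^2 * 24 mod 31 = 4^2 * 24 = 16*24 = 12
  -> B = 12
s = B^a = 12^14 mod 31  (bits of 14 = 1110)
  bit 0 = 1: r = r^2 * 12 mod 31 = 1^2 * 12 = 1*12 = 12
  bit 1 = 1: r = r^2 * 12 mod 31 = 12^2 * 12 = 20*12 = 23
  bit 2 = 1: r = r^2 * 12 mod 31 = 23^2 * 12 = 2*12 = 24
  bit 3 = 0: r = r^2 mod 31 = 24^2 = 18
  -> s = B^a = 18

Answer: 18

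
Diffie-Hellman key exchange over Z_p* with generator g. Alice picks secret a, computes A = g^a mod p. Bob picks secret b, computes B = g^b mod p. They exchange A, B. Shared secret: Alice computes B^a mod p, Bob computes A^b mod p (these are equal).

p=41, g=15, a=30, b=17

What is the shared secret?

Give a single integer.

A = 15^30 mod 41  (bits of 30 = 11110)
  bit 0 = 1: r = r^2 * 15 mod 41 = 1^2 * 15 = 1*15 = 15
  bit 1 = 1: r = r^2 * 15 mod 41 = 15^2 * 15 = 20*15 = 13
  bit 2 = 1: r = r^2 * 15 mod 41 = 13^2 * 15 = 5*15 = 34
  bit 3 = 1: r = r^2 * 15 mod 41 = 34^2 * 15 = 8*15 = 38
  bit 4 = 0: r = r^2 mod 41 = 38^2 = 9
  -> A = 9
B = 15^17 mod 41  (bits of 17 = 10001)
  bit 0 = 1: r = r^2 * 15 mod 41 = 1^2 * 15 = 1*15 = 15
  bit 1 = 0: r = r^2 mod 41 = 15^2 = 20
  bit 2 = 0: r = r^2 mod 41 = 20^2 = 31
  bit 3 = 0: r = r^2 mod 41 = 31^2 = 18
  bit 4 = 1: r = r^2 * 15 mod 41 = 18^2 * 15 = 37*15 = 22
  -> B = 22
s = B^a = 22^30 mod 41  (bits of 30 = 11110)
  bit 0 = 1: r = r^2 * 22 mod 41 = 1^2 * 22 = 1*22 = 22
  bit 1 = 1: r = r^2 * 22 mod 41 = 22^2 * 22 = 33*22 = 29
  bit 2 = 1: r = r^2 * 22 mod 41 = 29^2 * 22 = 21*22 = 11
  bit 3 = 1: r = r^2 * 22 mod 41 = 11^2 * 22 = 39*22 = 38
  bit 4 = 0: r = r^2 mod 41 = 38^2 = 9
  -> s = B^a = 9

Answer: 9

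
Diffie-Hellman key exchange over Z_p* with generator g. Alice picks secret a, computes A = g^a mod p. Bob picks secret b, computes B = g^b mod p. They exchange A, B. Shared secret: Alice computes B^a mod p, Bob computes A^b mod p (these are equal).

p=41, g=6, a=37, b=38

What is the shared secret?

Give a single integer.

Answer: 39

Derivation:
A = 6^37 mod 41  (bits of 37 = 100101)
  bit 0 = 1: r = r^2 * 6 mod 41 = 1^2 * 6 = 1*6 = 6
  bit 1 = 0: r = r^2 mod 41 = 6^2 = 36
  bit 2 = 0: r = r^2 mod 41 = 36^2 = 25
  bit 3 = 1: r = r^2 * 6 mod 41 = 25^2 * 6 = 10*6 = 19
  bit 4 = 0: r = r^2 mod 41 = 19^2 = 33
  bit 5 = 1: r = r^2 * 6 mod 41 = 33^2 * 6 = 23*6 = 15
  -> A = 15
B = 6^38 mod 41  (bits of 38 = 100110)
  bit 0 = 1: r = r^2 * 6 mod 41 = 1^2 * 6 = 1*6 = 6
  bit 1 = 0: r = r^2 mod 41 = 6^2 = 36
  bit 2 = 0: r = r^2 mod 41 = 36^2 = 25
  bit 3 = 1: r = r^2 * 6 mod 41 = 25^2 * 6 = 10*6 = 19
  bit 4 = 1: r = r^2 * 6 mod 41 = 19^2 * 6 = 33*6 = 34
  bit 5 = 0: r = r^2 mod 41 = 34^2 = 8
  -> B = 8
s = B^a = 8^37 mod 41  (bits of 37 = 100101)
  bit 0 = 1: r = r^2 * 8 mod 41 = 1^2 * 8 = 1*8 = 8
  bit 1 = 0: r = r^2 mod 41 = 8^2 = 23
  bit 2 = 0: r = r^2 mod 41 = 23^2 = 37
  bit 3 = 1: r = r^2 * 8 mod 41 = 37^2 * 8 = 16*8 = 5
  bit 4 = 0: r = r^2 mod 41 = 5^2 = 25
  bit 5 = 1: r = r^2 * 8 mod 41 = 25^2 * 8 = 10*8 = 39
  -> s = B^a = 39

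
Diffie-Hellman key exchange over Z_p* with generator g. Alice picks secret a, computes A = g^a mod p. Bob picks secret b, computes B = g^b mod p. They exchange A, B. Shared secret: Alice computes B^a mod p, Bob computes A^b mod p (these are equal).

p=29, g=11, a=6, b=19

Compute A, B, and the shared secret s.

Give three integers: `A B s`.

A = 11^6 mod 29  (bits of 6 = 110)
  bit 0 = 1: r = r^2 * 11 mod 29 = 1^2 * 11 = 1*11 = 11
  bit 1 = 1: r = r^2 * 11 mod 29 = 11^2 * 11 = 5*11 = 26
  bit 2 = 0: r = r^2 mod 29 = 26^2 = 9
  -> A = 9
B = 11^19 mod 29  (bits of 19 = 10011)
  bit 0 = 1: r = r^2 * 11 mod 29 = 1^2 * 11 = 1*11 = 11
  bit 1 = 0: r = r^2 mod 29 = 11^2 = 5
  bit 2 = 0: r = r^2 mod 29 = 5^2 = 25
  bit 3 = 1: r = r^2 * 11 mod 29 = 25^2 * 11 = 16*11 = 2
  bit 4 = 1: r = r^2 * 11 mod 29 = 2^2 * 11 = 4*11 = 15
  -> B = 15
s = B^a = 15^6 mod 29  (bits of 6 = 110)
  bit 0 = 1: r = r^2 * 15 mod 29 = 1^2 * 15 = 1*15 = 15
  bit 1 = 1: r = r^2 * 15 mod 29 = 15^2 * 15 = 22*15 = 11
  bit 2 = 0: r = r^2 mod 29 = 11^2 = 5
  -> s = B^a = 5

Answer: 9 15 5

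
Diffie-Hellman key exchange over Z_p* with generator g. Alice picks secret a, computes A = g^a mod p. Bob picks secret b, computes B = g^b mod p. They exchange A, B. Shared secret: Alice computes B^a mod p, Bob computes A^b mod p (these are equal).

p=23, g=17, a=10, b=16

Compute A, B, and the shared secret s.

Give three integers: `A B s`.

Answer: 4 2 12

Derivation:
A = 17^10 mod 23  (bits of 10 = 1010)
  bit 0 = 1: r = r^2 * 17 mod 23 = 1^2 * 17 = 1*17 = 17
  bit 1 = 0: r = r^2 mod 23 = 17^2 = 13
  bit 2 = 1: r = r^2 * 17 mod 23 = 13^2 * 17 = 8*17 = 21
  bit 3 = 0: r = r^2 mod 23 = 21^2 = 4
  -> A = 4
B = 17^16 mod 23  (bits of 16 = 10000)
  bit 0 = 1: r = r^2 * 17 mod 23 = 1^2 * 17 = 1*17 = 17
  bit 1 = 0: r = r^2 mod 23 = 17^2 = 13
  bit 2 = 0: r = r^2 mod 23 = 13^2 = 8
  bit 3 = 0: r = r^2 mod 23 = 8^2 = 18
  bit 4 = 0: r = r^2 mod 23 = 18^2 = 2
  -> B = 2
s = B^a = 2^10 mod 23  (bits of 10 = 1010)
  bit 0 = 1: r = r^2 * 2 mod 23 = 1^2 * 2 = 1*2 = 2
  bit 1 = 0: r = r^2 mod 23 = 2^2 = 4
  bit 2 = 1: r = r^2 * 2 mod 23 = 4^2 * 2 = 16*2 = 9
  bit 3 = 0: r = r^2 mod 23 = 9^2 = 12
  -> s = B^a = 12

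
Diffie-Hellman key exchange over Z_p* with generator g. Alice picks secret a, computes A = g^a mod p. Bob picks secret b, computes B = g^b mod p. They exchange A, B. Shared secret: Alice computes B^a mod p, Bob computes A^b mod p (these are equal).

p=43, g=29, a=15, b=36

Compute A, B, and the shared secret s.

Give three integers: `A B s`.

A = 29^15 mod 43  (bits of 15 = 1111)
  bit 0 = 1: r = r^2 * 29 mod 43 = 1^2 * 29 = 1*29 = 29
  bit 1 = 1: r = r^2 * 29 mod 43 = 29^2 * 29 = 24*29 = 8
  bit 2 = 1: r = r^2 * 29 mod 43 = 8^2 * 29 = 21*29 = 7
  bit 3 = 1: r = r^2 * 29 mod 43 = 7^2 * 29 = 6*29 = 2
  -> A = 2
B = 29^36 mod 43  (bits of 36 = 100100)
  bit 0 = 1: r = r^2 * 29 mod 43 = 1^2 * 29 = 1*29 = 29
  bit 1 = 0: r = r^2 mod 43 = 29^2 = 24
  bit 2 = 0: r = r^2 mod 43 = 24^2 = 17
  bit 3 = 1: r = r^2 * 29 mod 43 = 17^2 * 29 = 31*29 = 39
  bit 4 = 0: r = r^2 mod 43 = 39^2 = 16
  bit 5 = 0: r = r^2 mod 43 = 16^2 = 41
  -> B = 41
s = B^a = 41^15 mod 43  (bits of 15 = 1111)
  bit 0 = 1: r = r^2 * 41 mod 43 = 1^2 * 41 = 1*41 = 41
  bit 1 = 1: r = r^2 * 41 mod 43 = 41^2 * 41 = 4*41 = 35
  bit 2 = 1: r = r^2 * 41 mod 43 = 35^2 * 41 = 21*41 = 1
  bit 3 = 1: r = r^2 * 41 mod 43 = 1^2 * 41 = 1*41 = 41
  -> s = B^a = 41

Answer: 2 41 41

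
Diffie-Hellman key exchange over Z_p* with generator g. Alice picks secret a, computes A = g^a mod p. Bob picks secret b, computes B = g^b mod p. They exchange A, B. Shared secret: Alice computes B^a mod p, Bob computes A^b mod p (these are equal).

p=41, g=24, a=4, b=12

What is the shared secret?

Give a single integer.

A = 24^4 mod 41  (bits of 4 = 100)
  bit 0 = 1: r = r^2 * 24 mod 41 = 1^2 * 24 = 1*24 = 24
  bit 1 = 0: r = r^2 mod 41 = 24^2 = 2
  bit 2 = 0: r = r^2 mod 41 = 2^2 = 4
  -> A = 4
B = 24^12 mod 41  (bits of 12 = 1100)
  bit 0 = 1: r = r^2 * 24 mod 41 = 1^2 * 24 = 1*24 = 24
  bit 1 = 1: r = r^2 * 24 mod 41 = 24^2 * 24 = 2*24 = 7
  bit 2 = 0: r = r^2 mod 41 = 7^2 = 8
  bit 3 = 0: r = r^2 mod 41 = 8^2 = 23
  -> B = 23
s = B^a = 23^4 mod 41  (bits of 4 = 100)
  bit 0 = 1: r = r^2 * 23 mod 41 = 1^2 * 23 = 1*23 = 23
  bit 1 = 0: r = r^2 mod 41 = 23^2 = 37
  bit 2 = 0: r = r^2 mod 41 = 37^2 = 16
  -> s = B^a = 16

Answer: 16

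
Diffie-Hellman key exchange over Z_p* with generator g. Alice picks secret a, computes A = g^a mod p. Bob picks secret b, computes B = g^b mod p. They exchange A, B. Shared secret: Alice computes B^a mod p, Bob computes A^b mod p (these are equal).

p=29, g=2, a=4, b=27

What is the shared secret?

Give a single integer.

Answer: 20

Derivation:
A = 2^4 mod 29  (bits of 4 = 100)
  bit 0 = 1: r = r^2 * 2 mod 29 = 1^2 * 2 = 1*2 = 2
  bit 1 = 0: r = r^2 mod 29 = 2^2 = 4
  bit 2 = 0: r = r^2 mod 29 = 4^2 = 16
  -> A = 16
B = 2^27 mod 29  (bits of 27 = 11011)
  bit 0 = 1: r = r^2 * 2 mod 29 = 1^2 * 2 = 1*2 = 2
  bit 1 = 1: r = r^2 * 2 mod 29 = 2^2 * 2 = 4*2 = 8
  bit 2 = 0: r = r^2 mod 29 = 8^2 = 6
  bit 3 = 1: r = r^2 * 2 mod 29 = 6^2 * 2 = 7*2 = 14
  bit 4 = 1: r = r^2 * 2 mod 29 = 14^2 * 2 = 22*2 = 15
  -> B = 15
s = B^a = 15^4 mod 29  (bits of 4 = 100)
  bit 0 = 1: r = r^2 * 15 mod 29 = 1^2 * 15 = 1*15 = 15
  bit 1 = 0: r = r^2 mod 29 = 15^2 = 22
  bit 2 = 0: r = r^2 mod 29 = 22^2 = 20
  -> s = B^a = 20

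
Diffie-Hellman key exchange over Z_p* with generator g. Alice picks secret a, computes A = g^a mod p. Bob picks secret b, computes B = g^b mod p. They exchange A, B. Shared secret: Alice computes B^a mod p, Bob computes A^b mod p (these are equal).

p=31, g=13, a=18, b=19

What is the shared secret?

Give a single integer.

Answer: 8

Derivation:
A = 13^18 mod 31  (bits of 18 = 10010)
  bit 0 = 1: r = r^2 * 13 mod 31 = 1^2 * 13 = 1*13 = 13
  bit 1 = 0: r = r^2 mod 31 = 13^2 = 14
  bit 2 = 0: r = r^2 mod 31 = 14^2 = 10
  bit 3 = 1: r = r^2 * 13 mod 31 = 10^2 * 13 = 7*13 = 29
  bit 4 = 0: r = r^2 mod 31 = 29^2 = 4
  -> A = 4
B = 13^19 mod 31  (bits of 19 = 10011)
  bit 0 = 1: r = r^2 * 13 mod 31 = 1^2 * 13 = 1*13 = 13
  bit 1 = 0: r = r^2 mod 31 = 13^2 = 14
  bit 2 = 0: r = r^2 mod 31 = 14^2 = 10
  bit 3 = 1: r = r^2 * 13 mod 31 = 10^2 * 13 = 7*13 = 29
  bit 4 = 1: r = r^2 * 13 mod 31 = 29^2 * 13 = 4*13 = 21
  -> B = 21
s = B^a = 21^18 mod 31  (bits of 18 = 10010)
  bit 0 = 1: r = r^2 * 21 mod 31 = 1^2 * 21 = 1*21 = 21
  bit 1 = 0: r = r^2 mod 31 = 21^2 = 7
  bit 2 = 0: r = r^2 mod 31 = 7^2 = 18
  bit 3 = 1: r = r^2 * 21 mod 31 = 18^2 * 21 = 14*21 = 15
  bit 4 = 0: r = r^2 mod 31 = 15^2 = 8
  -> s = B^a = 8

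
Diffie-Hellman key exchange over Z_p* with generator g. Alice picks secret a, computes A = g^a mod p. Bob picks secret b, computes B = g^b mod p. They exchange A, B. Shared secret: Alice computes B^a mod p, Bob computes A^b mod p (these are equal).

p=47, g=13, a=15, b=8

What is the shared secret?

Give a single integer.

Answer: 7

Derivation:
A = 13^15 mod 47  (bits of 15 = 1111)
  bit 0 = 1: r = r^2 * 13 mod 47 = 1^2 * 13 = 1*13 = 13
  bit 1 = 1: r = r^2 * 13 mod 47 = 13^2 * 13 = 28*13 = 35
  bit 2 = 1: r = r^2 * 13 mod 47 = 35^2 * 13 = 3*13 = 39
  bit 3 = 1: r = r^2 * 13 mod 47 = 39^2 * 13 = 17*13 = 33
  -> A = 33
B = 13^8 mod 47  (bits of 8 = 1000)
  bit 0 = 1: r = r^2 * 13 mod 47 = 1^2 * 13 = 1*13 = 13
  bit 1 = 0: r = r^2 mod 47 = 13^2 = 28
  bit 2 = 0: r = r^2 mod 47 = 28^2 = 32
  bit 3 = 0: r = r^2 mod 47 = 32^2 = 37
  -> B = 37
s = B^a = 37^15 mod 47  (bits of 15 = 1111)
  bit 0 = 1: r = r^2 * 37 mod 47 = 1^2 * 37 = 1*37 = 37
  bit 1 = 1: r = r^2 * 37 mod 47 = 37^2 * 37 = 6*37 = 34
  bit 2 = 1: r = r^2 * 37 mod 47 = 34^2 * 37 = 28*37 = 2
  bit 3 = 1: r = r^2 * 37 mod 47 = 2^2 * 37 = 4*37 = 7
  -> s = B^a = 7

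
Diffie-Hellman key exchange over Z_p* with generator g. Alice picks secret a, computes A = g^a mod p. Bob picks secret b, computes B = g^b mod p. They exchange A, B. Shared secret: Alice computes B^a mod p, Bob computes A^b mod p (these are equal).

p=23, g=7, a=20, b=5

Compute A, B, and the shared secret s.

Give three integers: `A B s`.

Answer: 8 17 16

Derivation:
A = 7^20 mod 23  (bits of 20 = 10100)
  bit 0 = 1: r = r^2 * 7 mod 23 = 1^2 * 7 = 1*7 = 7
  bit 1 = 0: r = r^2 mod 23 = 7^2 = 3
  bit 2 = 1: r = r^2 * 7 mod 23 = 3^2 * 7 = 9*7 = 17
  bit 3 = 0: r = r^2 mod 23 = 17^2 = 13
  bit 4 = 0: r = r^2 mod 23 = 13^2 = 8
  -> A = 8
B = 7^5 mod 23  (bits of 5 = 101)
  bit 0 = 1: r = r^2 * 7 mod 23 = 1^2 * 7 = 1*7 = 7
  bit 1 = 0: r = r^2 mod 23 = 7^2 = 3
  bit 2 = 1: r = r^2 * 7 mod 23 = 3^2 * 7 = 9*7 = 17
  -> B = 17
s = B^a = 17^20 mod 23  (bits of 20 = 10100)
  bit 0 = 1: r = r^2 * 17 mod 23 = 1^2 * 17 = 1*17 = 17
  bit 1 = 0: r = r^2 mod 23 = 17^2 = 13
  bit 2 = 1: r = r^2 * 17 mod 23 = 13^2 * 17 = 8*17 = 21
  bit 3 = 0: r = r^2 mod 23 = 21^2 = 4
  bit 4 = 0: r = r^2 mod 23 = 4^2 = 16
  -> s = B^a = 16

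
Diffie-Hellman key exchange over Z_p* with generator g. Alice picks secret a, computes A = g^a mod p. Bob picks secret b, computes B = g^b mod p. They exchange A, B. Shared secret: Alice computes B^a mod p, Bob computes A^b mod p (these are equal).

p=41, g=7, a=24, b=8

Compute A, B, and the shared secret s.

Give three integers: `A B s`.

A = 7^24 mod 41  (bits of 24 = 11000)
  bit 0 = 1: r = r^2 * 7 mod 41 = 1^2 * 7 = 1*7 = 7
  bit 1 = 1: r = r^2 * 7 mod 41 = 7^2 * 7 = 8*7 = 15
  bit 2 = 0: r = r^2 mod 41 = 15^2 = 20
  bit 3 = 0: r = r^2 mod 41 = 20^2 = 31
  bit 4 = 0: r = r^2 mod 41 = 31^2 = 18
  -> A = 18
B = 7^8 mod 41  (bits of 8 = 1000)
  bit 0 = 1: r = r^2 * 7 mod 41 = 1^2 * 7 = 1*7 = 7
  bit 1 = 0: r = r^2 mod 41 = 7^2 = 8
  bit 2 = 0: r = r^2 mod 41 = 8^2 = 23
  bit 3 = 0: r = r^2 mod 41 = 23^2 = 37
  -> B = 37
s = B^a = 37^24 mod 41  (bits of 24 = 11000)
  bit 0 = 1: r = r^2 * 37 mod 41 = 1^2 * 37 = 1*37 = 37
  bit 1 = 1: r = r^2 * 37 mod 41 = 37^2 * 37 = 16*37 = 18
  bit 2 = 0: r = r^2 mod 41 = 18^2 = 37
  bit 3 = 0: r = r^2 mod 41 = 37^2 = 16
  bit 4 = 0: r = r^2 mod 41 = 16^2 = 10
  -> s = B^a = 10

Answer: 18 37 10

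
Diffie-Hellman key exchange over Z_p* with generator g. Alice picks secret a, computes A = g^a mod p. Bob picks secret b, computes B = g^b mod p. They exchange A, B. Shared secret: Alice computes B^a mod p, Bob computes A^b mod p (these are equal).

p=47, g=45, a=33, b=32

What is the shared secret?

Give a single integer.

A = 45^33 mod 47  (bits of 33 = 100001)
  bit 0 = 1: r = r^2 * 45 mod 47 = 1^2 * 45 = 1*45 = 45
  bit 1 = 0: r = r^2 mod 47 = 45^2 = 4
  bit 2 = 0: r = r^2 mod 47 = 4^2 = 16
  bit 3 = 0: r = r^2 mod 47 = 16^2 = 21
  bit 4 = 0: r = r^2 mod 47 = 21^2 = 18
  bit 5 = 1: r = r^2 * 45 mod 47 = 18^2 * 45 = 42*45 = 10
  -> A = 10
B = 45^32 mod 47  (bits of 32 = 100000)
  bit 0 = 1: r = r^2 * 45 mod 47 = 1^2 * 45 = 1*45 = 45
  bit 1 = 0: r = r^2 mod 47 = 45^2 = 4
  bit 2 = 0: r = r^2 mod 47 = 4^2 = 16
  bit 3 = 0: r = r^2 mod 47 = 16^2 = 21
  bit 4 = 0: r = r^2 mod 47 = 21^2 = 18
  bit 5 = 0: r = r^2 mod 47 = 18^2 = 42
  -> B = 42
s = B^a = 42^33 mod 47  (bits of 33 = 100001)
  bit 0 = 1: r = r^2 * 42 mod 47 = 1^2 * 42 = 1*42 = 42
  bit 1 = 0: r = r^2 mod 47 = 42^2 = 25
  bit 2 = 0: r = r^2 mod 47 = 25^2 = 14
  bit 3 = 0: r = r^2 mod 47 = 14^2 = 8
  bit 4 = 0: r = r^2 mod 47 = 8^2 = 17
  bit 5 = 1: r = r^2 * 42 mod 47 = 17^2 * 42 = 7*42 = 12
  -> s = B^a = 12

Answer: 12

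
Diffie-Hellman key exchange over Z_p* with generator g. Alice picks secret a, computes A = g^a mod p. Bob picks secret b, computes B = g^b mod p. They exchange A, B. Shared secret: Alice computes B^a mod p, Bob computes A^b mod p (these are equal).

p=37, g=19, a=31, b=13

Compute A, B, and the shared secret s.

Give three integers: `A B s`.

A = 19^31 mod 37  (bits of 31 = 11111)
  bit 0 = 1: r = r^2 * 19 mod 37 = 1^2 * 19 = 1*19 = 19
  bit 1 = 1: r = r^2 * 19 mod 37 = 19^2 * 19 = 28*19 = 14
  bit 2 = 1: r = r^2 * 19 mod 37 = 14^2 * 19 = 11*19 = 24
  bit 3 = 1: r = r^2 * 19 mod 37 = 24^2 * 19 = 21*19 = 29
  bit 4 = 1: r = r^2 * 19 mod 37 = 29^2 * 19 = 27*19 = 32
  -> A = 32
B = 19^13 mod 37  (bits of 13 = 1101)
  bit 0 = 1: r = r^2 * 19 mod 37 = 1^2 * 19 = 1*19 = 19
  bit 1 = 1: r = r^2 * 19 mod 37 = 19^2 * 19 = 28*19 = 14
  bit 2 = 0: r = r^2 mod 37 = 14^2 = 11
  bit 3 = 1: r = r^2 * 19 mod 37 = 11^2 * 19 = 10*19 = 5
  -> B = 5
s = B^a = 5^31 mod 37  (bits of 31 = 11111)
  bit 0 = 1: r = r^2 * 5 mod 37 = 1^2 * 5 = 1*5 = 5
  bit 1 = 1: r = r^2 * 5 mod 37 = 5^2 * 5 = 25*5 = 14
  bit 2 = 1: r = r^2 * 5 mod 37 = 14^2 * 5 = 11*5 = 18
  bit 3 = 1: r = r^2 * 5 mod 37 = 18^2 * 5 = 28*5 = 29
  bit 4 = 1: r = r^2 * 5 mod 37 = 29^2 * 5 = 27*5 = 24
  -> s = B^a = 24

Answer: 32 5 24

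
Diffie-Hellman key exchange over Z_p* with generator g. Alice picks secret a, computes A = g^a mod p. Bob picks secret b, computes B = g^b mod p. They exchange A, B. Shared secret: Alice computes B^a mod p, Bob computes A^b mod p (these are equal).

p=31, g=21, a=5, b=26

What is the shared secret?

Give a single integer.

A = 21^5 mod 31  (bits of 5 = 101)
  bit 0 = 1: r = r^2 * 21 mod 31 = 1^2 * 21 = 1*21 = 21
  bit 1 = 0: r = r^2 mod 31 = 21^2 = 7
  bit 2 = 1: r = r^2 * 21 mod 31 = 7^2 * 21 = 18*21 = 6
  -> A = 6
B = 21^26 mod 31  (bits of 26 = 11010)
  bit 0 = 1: r = r^2 * 21 mod 31 = 1^2 * 21 = 1*21 = 21
  bit 1 = 1: r = r^2 * 21 mod 31 = 21^2 * 21 = 7*21 = 23
  bit 2 = 0: r = r^2 mod 31 = 23^2 = 2
  bit 3 = 1: r = r^2 * 21 mod 31 = 2^2 * 21 = 4*21 = 22
  bit 4 = 0: r = r^2 mod 31 = 22^2 = 19
  -> B = 19
s = B^a = 19^5 mod 31  (bits of 5 = 101)
  bit 0 = 1: r = r^2 * 19 mod 31 = 1^2 * 19 = 1*19 = 19
  bit 1 = 0: r = r^2 mod 31 = 19^2 = 20
  bit 2 = 1: r = r^2 * 19 mod 31 = 20^2 * 19 = 28*19 = 5
  -> s = B^a = 5

Answer: 5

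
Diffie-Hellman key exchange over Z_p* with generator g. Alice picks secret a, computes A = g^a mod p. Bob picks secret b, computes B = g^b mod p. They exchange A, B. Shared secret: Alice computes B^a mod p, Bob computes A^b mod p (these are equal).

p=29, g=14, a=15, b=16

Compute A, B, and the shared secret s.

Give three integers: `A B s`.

A = 14^15 mod 29  (bits of 15 = 1111)
  bit 0 = 1: r = r^2 * 14 mod 29 = 1^2 * 14 = 1*14 = 14
  bit 1 = 1: r = r^2 * 14 mod 29 = 14^2 * 14 = 22*14 = 18
  bit 2 = 1: r = r^2 * 14 mod 29 = 18^2 * 14 = 5*14 = 12
  bit 3 = 1: r = r^2 * 14 mod 29 = 12^2 * 14 = 28*14 = 15
  -> A = 15
B = 14^16 mod 29  (bits of 16 = 10000)
  bit 0 = 1: r = r^2 * 14 mod 29 = 1^2 * 14 = 1*14 = 14
  bit 1 = 0: r = r^2 mod 29 = 14^2 = 22
  bit 2 = 0: r = r^2 mod 29 = 22^2 = 20
  bit 3 = 0: r = r^2 mod 29 = 20^2 = 23
  bit 4 = 0: r = r^2 mod 29 = 23^2 = 7
  -> B = 7
s = B^a = 7^15 mod 29  (bits of 15 = 1111)
  bit 0 = 1: r = r^2 * 7 mod 29 = 1^2 * 7 = 1*7 = 7
  bit 1 = 1: r = r^2 * 7 mod 29 = 7^2 * 7 = 20*7 = 24
  bit 2 = 1: r = r^2 * 7 mod 29 = 24^2 * 7 = 25*7 = 1
  bit 3 = 1: r = r^2 * 7 mod 29 = 1^2 * 7 = 1*7 = 7
  -> s = B^a = 7

Answer: 15 7 7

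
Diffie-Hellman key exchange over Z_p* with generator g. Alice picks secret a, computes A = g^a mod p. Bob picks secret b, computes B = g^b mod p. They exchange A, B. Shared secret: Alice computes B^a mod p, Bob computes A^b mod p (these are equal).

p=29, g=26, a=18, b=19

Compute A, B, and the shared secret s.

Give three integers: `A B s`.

Answer: 6 11 4

Derivation:
A = 26^18 mod 29  (bits of 18 = 10010)
  bit 0 = 1: r = r^2 * 26 mod 29 = 1^2 * 26 = 1*26 = 26
  bit 1 = 0: r = r^2 mod 29 = 26^2 = 9
  bit 2 = 0: r = r^2 mod 29 = 9^2 = 23
  bit 3 = 1: r = r^2 * 26 mod 29 = 23^2 * 26 = 7*26 = 8
  bit 4 = 0: r = r^2 mod 29 = 8^2 = 6
  -> A = 6
B = 26^19 mod 29  (bits of 19 = 10011)
  bit 0 = 1: r = r^2 * 26 mod 29 = 1^2 * 26 = 1*26 = 26
  bit 1 = 0: r = r^2 mod 29 = 26^2 = 9
  bit 2 = 0: r = r^2 mod 29 = 9^2 = 23
  bit 3 = 1: r = r^2 * 26 mod 29 = 23^2 * 26 = 7*26 = 8
  bit 4 = 1: r = r^2 * 26 mod 29 = 8^2 * 26 = 6*26 = 11
  -> B = 11
s = B^a = 11^18 mod 29  (bits of 18 = 10010)
  bit 0 = 1: r = r^2 * 11 mod 29 = 1^2 * 11 = 1*11 = 11
  bit 1 = 0: r = r^2 mod 29 = 11^2 = 5
  bit 2 = 0: r = r^2 mod 29 = 5^2 = 25
  bit 3 = 1: r = r^2 * 11 mod 29 = 25^2 * 11 = 16*11 = 2
  bit 4 = 0: r = r^2 mod 29 = 2^2 = 4
  -> s = B^a = 4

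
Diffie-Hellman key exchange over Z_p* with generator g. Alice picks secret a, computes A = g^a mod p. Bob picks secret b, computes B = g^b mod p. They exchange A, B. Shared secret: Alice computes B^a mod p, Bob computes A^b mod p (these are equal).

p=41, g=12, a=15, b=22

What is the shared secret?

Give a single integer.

A = 12^15 mod 41  (bits of 15 = 1111)
  bit 0 = 1: r = r^2 * 12 mod 41 = 1^2 * 12 = 1*12 = 12
  bit 1 = 1: r = r^2 * 12 mod 41 = 12^2 * 12 = 21*12 = 6
  bit 2 = 1: r = r^2 * 12 mod 41 = 6^2 * 12 = 36*12 = 22
  bit 3 = 1: r = r^2 * 12 mod 41 = 22^2 * 12 = 33*12 = 27
  -> A = 27
B = 12^22 mod 41  (bits of 22 = 10110)
  bit 0 = 1: r = r^2 * 12 mod 41 = 1^2 * 12 = 1*12 = 12
  bit 1 = 0: r = r^2 mod 41 = 12^2 = 21
  bit 2 = 1: r = r^2 * 12 mod 41 = 21^2 * 12 = 31*12 = 3
  bit 3 = 1: r = r^2 * 12 mod 41 = 3^2 * 12 = 9*12 = 26
  bit 4 = 0: r = r^2 mod 41 = 26^2 = 20
  -> B = 20
s = B^a = 20^15 mod 41  (bits of 15 = 1111)
  bit 0 = 1: r = r^2 * 20 mod 41 = 1^2 * 20 = 1*20 = 20
  bit 1 = 1: r = r^2 * 20 mod 41 = 20^2 * 20 = 31*20 = 5
  bit 2 = 1: r = r^2 * 20 mod 41 = 5^2 * 20 = 25*20 = 8
  bit 3 = 1: r = r^2 * 20 mod 41 = 8^2 * 20 = 23*20 = 9
  -> s = B^a = 9

Answer: 9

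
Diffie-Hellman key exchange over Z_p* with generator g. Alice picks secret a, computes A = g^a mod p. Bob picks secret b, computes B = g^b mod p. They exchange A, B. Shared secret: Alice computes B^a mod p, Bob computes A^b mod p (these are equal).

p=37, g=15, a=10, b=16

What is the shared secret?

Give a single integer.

A = 15^10 mod 37  (bits of 10 = 1010)
  bit 0 = 1: r = r^2 * 15 mod 37 = 1^2 * 15 = 1*15 = 15
  bit 1 = 0: r = r^2 mod 37 = 15^2 = 3
  bit 2 = 1: r = r^2 * 15 mod 37 = 3^2 * 15 = 9*15 = 24
  bit 3 = 0: r = r^2 mod 37 = 24^2 = 21
  -> A = 21
B = 15^16 mod 37  (bits of 16 = 10000)
  bit 0 = 1: r = r^2 * 15 mod 37 = 1^2 * 15 = 1*15 = 15
  bit 1 = 0: r = r^2 mod 37 = 15^2 = 3
  bit 2 = 0: r = r^2 mod 37 = 3^2 = 9
  bit 3 = 0: r = r^2 mod 37 = 9^2 = 7
  bit 4 = 0: r = r^2 mod 37 = 7^2 = 12
  -> B = 12
s = B^a = 12^10 mod 37  (bits of 10 = 1010)
  bit 0 = 1: r = r^2 * 12 mod 37 = 1^2 * 12 = 1*12 = 12
  bit 1 = 0: r = r^2 mod 37 = 12^2 = 33
  bit 2 = 1: r = r^2 * 12 mod 37 = 33^2 * 12 = 16*12 = 7
  bit 3 = 0: r = r^2 mod 37 = 7^2 = 12
  -> s = B^a = 12

Answer: 12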